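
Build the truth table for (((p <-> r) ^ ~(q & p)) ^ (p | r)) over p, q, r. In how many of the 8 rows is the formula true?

2

p | q | r || φ
F | F | F || F
F | F | T || F
F | T | F || F
F | T | T || F
T | F | F || F
T | F | T || T
T | T | F || T
T | T | T || F
The formula is true on 2 of the 8 rows.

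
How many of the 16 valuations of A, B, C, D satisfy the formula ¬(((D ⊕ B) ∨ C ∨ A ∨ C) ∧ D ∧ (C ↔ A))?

13

A  B  C  D  |  φ
F  F  F  F  |  T
F  F  F  T  |  F
F  F  T  F  |  T
F  F  T  T  |  T
F  T  F  F  |  T
F  T  F  T  |  T
F  T  T  F  |  T
F  T  T  T  |  T
T  F  F  F  |  T
T  F  F  T  |  T
T  F  T  F  |  T
T  F  T  T  |  F
T  T  F  F  |  T
T  T  F  T  |  T
T  T  T  F  |  T
T  T  T  T  |  F
The formula is true on 13 of the 16 rows.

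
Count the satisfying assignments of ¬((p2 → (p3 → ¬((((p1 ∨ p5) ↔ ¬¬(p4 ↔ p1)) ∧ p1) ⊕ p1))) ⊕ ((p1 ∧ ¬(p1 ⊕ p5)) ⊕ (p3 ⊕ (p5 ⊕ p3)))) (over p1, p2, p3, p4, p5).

10

p1  p2  p3  p4  p5  |  φ
1   1   1   1   1   |  0
1   1   1   1   0   |  0
1   1   1   0   1   |  1
1   1   1   0   0   |  1
1   1   0   1   1   |  0
1   1   0   1   0   |  0
1   1   0   0   1   |  0
1   1   0   0   0   |  0
1   0   1   1   1   |  0
1   0   1   1   0   |  0
1   0   1   0   1   |  0
1   0   1   0   0   |  0
1   0   0   1   1   |  0
1   0   0   1   0   |  0
1   0   0   0   1   |  0
1   0   0   0   0   |  0
0   1   1   1   1   |  1
0   1   1   1   0   |  0
0   1   1   0   1   |  1
0   1   1   0   0   |  0
0   1   0   1   1   |  1
0   1   0   1   0   |  0
0   1   0   0   1   |  1
0   1   0   0   0   |  0
0   0   1   1   1   |  1
0   0   1   1   0   |  0
0   0   1   0   1   |  1
0   0   1   0   0   |  0
0   0   0   1   1   |  1
0   0   0   1   0   |  0
0   0   0   0   1   |  1
0   0   0   0   0   |  0
The formula is true on 10 of the 32 rows.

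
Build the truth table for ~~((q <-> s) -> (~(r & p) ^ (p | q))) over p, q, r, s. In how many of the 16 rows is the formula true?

12

p  q  r  s     (q <-> s)  (r & p)  ~(r & p)  (p | q)  (~(r & p) ^ (p | q))  φ
T  T  T  T         T         T        F         T              T            T
T  T  T  F         F         T        F         T              T            T
T  T  F  T         T         F        T         T              F            F
T  T  F  F         F         F        T         T              F            T
T  F  T  T         F         T        F         T              T            T
T  F  T  F         T         T        F         T              T            T
T  F  F  T         F         F        T         T              F            T
T  F  F  F         T         F        T         T              F            F
F  T  T  T         T         F        T         T              F            F
F  T  T  F         F         F        T         T              F            T
F  T  F  T         T         F        T         T              F            F
F  T  F  F         F         F        T         T              F            T
F  F  T  T         F         F        T         F              T            T
F  F  T  F         T         F        T         F              T            T
F  F  F  T         F         F        T         F              T            T
F  F  F  F         T         F        T         F              T            T
The formula is true on 12 of the 16 rows.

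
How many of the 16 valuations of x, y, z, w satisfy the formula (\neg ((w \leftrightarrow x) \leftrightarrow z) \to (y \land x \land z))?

x | y | z | w | (w \leftrightarrow x) | (y \land x \land z) | φ
- | - | - | - | --------------------- | ------------------- | -
T | T | T | T |           T           |          T          | T
T | T | T | F |           F           |          T          | T
T | T | F | T |           T           |          F          | F
T | T | F | F |           F           |          F          | T
T | F | T | T |           T           |          F          | T
T | F | T | F |           F           |          F          | F
T | F | F | T |           T           |          F          | F
T | F | F | F |           F           |          F          | T
F | T | T | T |           F           |          F          | F
F | T | T | F |           T           |          F          | T
F | T | F | T |           F           |          F          | T
F | T | F | F |           T           |          F          | F
F | F | T | T |           F           |          F          | F
F | F | T | F |           T           |          F          | T
F | F | F | T |           F           |          F          | T
F | F | F | F |           T           |          F          | F
The formula is true on 9 of the 16 rows.

9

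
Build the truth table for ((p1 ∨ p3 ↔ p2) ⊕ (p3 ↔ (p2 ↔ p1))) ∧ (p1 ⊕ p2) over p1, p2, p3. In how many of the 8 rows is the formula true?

p1 | p2 | p3 | (p1 ∨ p3) | ((p1 ∨ p3) ↔ p2) | (p2 ↔ p1) | (p3 ↔ (p2 ↔ p1)) | (p1 ⊕ p2) | φ
-- | -- | -- | --------- | ---------------- | --------- | ---------------- | --------- | -
F  | F  | F  |     F     |        T         |     T     |        F         |     F     | F
F  | F  | T  |     T     |        F         |     T     |        T         |     F     | F
F  | T  | F  |     F     |        F         |     F     |        T         |     T     | T
F  | T  | T  |     T     |        T         |     F     |        F         |     T     | T
T  | F  | F  |     T     |        F         |     F     |        T         |     T     | T
T  | F  | T  |     T     |        F         |     F     |        F         |     T     | F
T  | T  | F  |     T     |        T         |     T     |        F         |     F     | F
T  | T  | T  |     T     |        T         |     T     |        T         |     F     | F
The formula is true on 3 of the 8 rows.

3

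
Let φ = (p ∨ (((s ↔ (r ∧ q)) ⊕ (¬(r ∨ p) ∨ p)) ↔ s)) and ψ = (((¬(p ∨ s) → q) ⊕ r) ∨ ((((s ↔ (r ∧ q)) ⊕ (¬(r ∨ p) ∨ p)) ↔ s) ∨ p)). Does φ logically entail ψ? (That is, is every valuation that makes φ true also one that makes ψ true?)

p | q | r | s || φ | ψ
F | F | F | F || T | T
F | F | F | T || T | T
F | F | T | F || F | T
F | F | T | T || F | F
F | T | F | F || T | T
F | T | F | T || T | T
F | T | T | F || T | T
F | T | T | T || T | T
T | F | F | F || T | T
T | F | F | T || T | T
T | F | T | F || T | T
T | F | T | T || T | T
T | T | F | F || T | T
T | T | F | T || T | T
T | T | T | F || T | T
T | T | T | T || T | T
In every row where φ is true, ψ is also true, so φ ⊨ ψ.

yes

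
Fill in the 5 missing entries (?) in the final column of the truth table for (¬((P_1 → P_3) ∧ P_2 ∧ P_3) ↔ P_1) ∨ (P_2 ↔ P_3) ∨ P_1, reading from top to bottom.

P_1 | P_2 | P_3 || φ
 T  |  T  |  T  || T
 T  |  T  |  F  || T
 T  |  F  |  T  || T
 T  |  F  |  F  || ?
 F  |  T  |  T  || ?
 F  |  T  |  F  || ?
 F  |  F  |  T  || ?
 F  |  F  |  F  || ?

T, T, F, F, T

Row P_1=T, P_2=F, P_3=F: (¬((P_1 → P_3) ∧ P_2 ∧ P_3) ↔ P_1) = T, (P_2 ↔ P_3) = T, so the formula = T.
Row P_1=F, P_2=T, P_3=T: (¬((P_1 → P_3) ∧ P_2 ∧ P_3) ↔ P_1) = T, (P_2 ↔ P_3) = T, so the formula = T.
Row P_1=F, P_2=T, P_3=F: (¬((P_1 → P_3) ∧ P_2 ∧ P_3) ↔ P_1) = F, (P_2 ↔ P_3) = F, so the formula = F.
Row P_1=F, P_2=F, P_3=T: (¬((P_1 → P_3) ∧ P_2 ∧ P_3) ↔ P_1) = F, (P_2 ↔ P_3) = F, so the formula = F.
Row P_1=F, P_2=F, P_3=F: (¬((P_1 → P_3) ∧ P_2 ∧ P_3) ↔ P_1) = F, (P_2 ↔ P_3) = T, so the formula = T.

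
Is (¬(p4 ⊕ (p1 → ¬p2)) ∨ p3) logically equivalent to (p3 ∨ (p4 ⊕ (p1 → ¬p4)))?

not equivalent

p1 | p2 | p3 | p4 || φ | ψ
T  | T  | T  | T  || T | T
T  | T  | T  | F  || T | T
T  | T  | F  | T  || F | T
T  | T  | F  | F  || T | T
T  | F  | T  | T  || T | T
T  | F  | T  | F  || T | T
T  | F  | F  | T  || T | T
T  | F  | F  | F  || F | T
F  | T  | T  | T  || T | T
F  | T  | T  | F  || T | T
F  | T  | F  | T  || T | F
F  | T  | F  | F  || F | T
F  | F  | T  | T  || T | T
F  | F  | T  | F  || T | T
F  | F  | F  | T  || T | F
F  | F  | F  | F  || F | T
The columns differ at p1=T, p2=T, p3=F, p4=T (φ=F, ψ=T), so they are not equivalent.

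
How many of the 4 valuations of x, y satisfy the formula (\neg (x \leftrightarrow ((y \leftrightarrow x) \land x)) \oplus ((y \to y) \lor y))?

3

x  y  |  (y \leftrightarrow x)  (y \to y)  ((y \to y) \lor y)  φ
F  F  |            T                T              T           T
F  T  |            F                T              T           T
T  F  |            F                T              T           F
T  T  |            T                T              T           T
The formula is true on 3 of the 4 rows.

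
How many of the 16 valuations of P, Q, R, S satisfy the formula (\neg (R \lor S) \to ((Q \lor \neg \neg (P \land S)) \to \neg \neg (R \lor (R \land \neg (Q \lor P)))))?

P | Q | R | S | φ
- | - | - | - | -
T | T | T | T | T
T | T | T | F | T
T | T | F | T | T
T | T | F | F | F
T | F | T | T | T
T | F | T | F | T
T | F | F | T | T
T | F | F | F | T
F | T | T | T | T
F | T | T | F | T
F | T | F | T | T
F | T | F | F | F
F | F | T | T | T
F | F | T | F | T
F | F | F | T | T
F | F | F | F | T
The formula is true on 14 of the 16 rows.

14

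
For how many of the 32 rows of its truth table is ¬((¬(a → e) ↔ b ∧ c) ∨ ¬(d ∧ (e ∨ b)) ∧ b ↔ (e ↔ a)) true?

a | b | c | d | e || φ
F | F | F | F | F || F
F | F | F | F | T || T
F | F | F | T | F || F
F | F | F | T | T || T
F | F | T | F | F || F
F | F | T | F | T || T
F | F | T | T | F || F
F | F | T | T | T || T
F | T | F | F | F || F
F | T | F | F | T || T
F | T | F | T | F || F
F | T | F | T | T || T
F | T | T | F | F || F
F | T | T | F | T || T
F | T | T | T | F || T
F | T | T | T | T || F
T | F | F | F | F || F
T | F | F | F | T || F
T | F | F | T | F || F
T | F | F | T | T || F
T | F | T | F | F || F
T | F | T | F | T || F
T | F | T | T | F || F
T | F | T | T | T || F
T | T | F | F | F || T
T | T | F | F | T || F
T | T | F | T | F || F
T | T | F | T | T || F
T | T | T | F | F || T
T | T | T | F | T || F
T | T | T | T | F || T
T | T | T | T | T || T
The formula is true on 12 of the 32 rows.

12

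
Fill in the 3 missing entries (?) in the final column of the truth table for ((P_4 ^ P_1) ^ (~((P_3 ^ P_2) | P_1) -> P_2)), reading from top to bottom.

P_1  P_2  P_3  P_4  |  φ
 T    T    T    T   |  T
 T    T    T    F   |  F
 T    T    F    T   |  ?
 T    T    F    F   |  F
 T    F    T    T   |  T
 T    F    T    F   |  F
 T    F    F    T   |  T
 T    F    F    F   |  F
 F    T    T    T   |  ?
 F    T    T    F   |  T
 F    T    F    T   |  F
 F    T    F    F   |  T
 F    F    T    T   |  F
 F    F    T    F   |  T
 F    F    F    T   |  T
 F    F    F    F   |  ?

Row P_1=T, P_2=T, P_3=F, P_4=T: (P_4 ^ P_1) = F, (~((P_3 ^ P_2) | P_1) -> P_2) = T, so the formula = T.
Row P_1=F, P_2=T, P_3=T, P_4=T: (P_4 ^ P_1) = T, (~((P_3 ^ P_2) | P_1) -> P_2) = T, so the formula = F.
Row P_1=F, P_2=F, P_3=F, P_4=F: (P_4 ^ P_1) = F, (~((P_3 ^ P_2) | P_1) -> P_2) = F, so the formula = F.

T, F, F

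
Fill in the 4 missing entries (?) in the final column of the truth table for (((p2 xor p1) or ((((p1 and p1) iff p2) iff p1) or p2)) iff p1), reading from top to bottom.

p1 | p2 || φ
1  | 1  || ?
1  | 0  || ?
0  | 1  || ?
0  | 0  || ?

1, 1, 0, 1

Row p1=1, p2=1: ((p2 xor p1) or ((((p1 and p1) iff p2) iff p1) or p2)) = 1, so the formula = 1.
Row p1=1, p2=0: ((p2 xor p1) or ((((p1 and p1) iff p2) iff p1) or p2)) = 1, so the formula = 1.
Row p1=0, p2=1: ((p2 xor p1) or ((((p1 and p1) iff p2) iff p1) or p2)) = 1, so the formula = 0.
Row p1=0, p2=0: ((p2 xor p1) or ((((p1 and p1) iff p2) iff p1) or p2)) = 0, so the formula = 1.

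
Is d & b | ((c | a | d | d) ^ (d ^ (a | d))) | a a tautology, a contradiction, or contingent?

contingent

  a      b      c      d       (d & b)  (c | a | d | d)  (a | d)  (d ^ (a | d))    φ  
False  False  False  False      False        False        False       False      False
False  False  False   True      False         True         True       False       True
False  False   True  False      False         True        False       False       True
False  False   True   True      False         True         True       False       True
False   True  False  False      False        False        False       False      False
False   True  False   True       True         True         True       False       True
False   True   True  False      False         True        False       False       True
False   True   True   True       True         True         True       False       True
 True  False  False  False      False         True         True        True       True
 True  False  False   True      False         True         True       False       True
 True  False   True  False      False         True         True        True       True
 True  False   True   True      False         True         True       False       True
 True   True  False  False      False         True         True        True       True
 True   True  False   True       True         True         True       False       True
 True   True   True  False      False         True         True        True       True
 True   True   True   True       True         True         True       False       True
14 of 16 rows are True, so the formula is contingent.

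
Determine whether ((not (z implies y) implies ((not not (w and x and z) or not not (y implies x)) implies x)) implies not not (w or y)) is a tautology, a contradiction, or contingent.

x  y  z  w  |  (z implies y)  not (z implies y)  (w and x and z)  not (w and x and z)  not not (w and x and z)  (y implies x)  not (y implies x)  not not (y implies x)  (w or y)  not (w or y)  not not (w or y)  φ
T  T  T  T  |        T                F                 T                  F                      T                   T                F                    T               T           F               T          T
T  T  T  F  |        T                F                 F                  T                      F                   T                F                    T               T           F               T          T
T  T  F  T  |        T                F                 F                  T                      F                   T                F                    T               T           F               T          T
T  T  F  F  |        T                F                 F                  T                      F                   T                F                    T               T           F               T          T
T  F  T  T  |        F                T                 T                  F                      T                   T                F                    T               T           F               T          T
T  F  T  F  |        F                T                 F                  T                      F                   T                F                    T               F           T               F          F
T  F  F  T  |        T                F                 F                  T                      F                   T                F                    T               T           F               T          T
T  F  F  F  |        T                F                 F                  T                      F                   T                F                    T               F           T               F          F
F  T  T  T  |        T                F                 F                  T                      F                   F                T                    F               T           F               T          T
F  T  T  F  |        T                F                 F                  T                      F                   F                T                    F               T           F               T          T
F  T  F  T  |        T                F                 F                  T                      F                   F                T                    F               T           F               T          T
F  T  F  F  |        T                F                 F                  T                      F                   F                T                    F               T           F               T          T
F  F  T  T  |        F                T                 F                  T                      F                   T                F                    T               T           F               T          T
F  F  T  F  |        F                T                 F                  T                      F                   T                F                    T               F           T               F          T
F  F  F  T  |        T                F                 F                  T                      F                   T                F                    T               T           F               T          T
F  F  F  F  |        T                F                 F                  T                      F                   T                F                    T               F           T               F          F
13 of 16 rows are T, so the formula is contingent.

contingent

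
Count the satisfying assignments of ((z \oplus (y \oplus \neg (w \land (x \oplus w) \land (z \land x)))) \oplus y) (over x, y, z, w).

8

x | y | z | w || φ
0 | 0 | 0 | 0 || 1
0 | 0 | 0 | 1 || 1
0 | 0 | 1 | 0 || 0
0 | 0 | 1 | 1 || 0
0 | 1 | 0 | 0 || 1
0 | 1 | 0 | 1 || 1
0 | 1 | 1 | 0 || 0
0 | 1 | 1 | 1 || 0
1 | 0 | 0 | 0 || 1
1 | 0 | 0 | 1 || 1
1 | 0 | 1 | 0 || 0
1 | 0 | 1 | 1 || 0
1 | 1 | 0 | 0 || 1
1 | 1 | 0 | 1 || 1
1 | 1 | 1 | 0 || 0
1 | 1 | 1 | 1 || 0
The formula is true on 8 of the 16 rows.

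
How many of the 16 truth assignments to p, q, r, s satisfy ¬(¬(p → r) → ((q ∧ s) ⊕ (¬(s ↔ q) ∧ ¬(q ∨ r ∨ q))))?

2

  p      q      r      s    |    φ  
 True   True   True   True  |  False
 True   True   True  False  |  False
 True   True  False   True  |  False
 True   True  False  False  |   True
 True  False   True   True  |  False
 True  False   True  False  |  False
 True  False  False   True  |  False
 True  False  False  False  |   True
False   True   True   True  |  False
False   True   True  False  |  False
False   True  False   True  |  False
False   True  False  False  |  False
False  False   True   True  |  False
False  False   True  False  |  False
False  False  False   True  |  False
False  False  False  False  |  False
The formula is true on 2 of the 16 rows.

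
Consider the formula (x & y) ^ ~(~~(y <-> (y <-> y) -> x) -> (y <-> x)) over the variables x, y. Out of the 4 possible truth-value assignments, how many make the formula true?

1

x | y | (x & y) | (y <-> y) | ((y <-> y) -> x) | (y <-> ((y <-> y) -> x)) | ~(y <-> ((y <-> y) -> x)) | ~~(y <-> ((y <-> y) -> x)) | (y <-> x) | φ
- | - | ------- | --------- | ---------------- | ------------------------ | ------------------------- | -------------------------- | --------- | -
F | F |    F    |     T     |        F         |            T             |             F             |             T              |     T     | F
F | T |    F    |     T     |        F         |            F             |             T             |             F              |     F     | F
T | F |    F    |     T     |        T         |            F             |             T             |             F              |     F     | F
T | T |    T    |     T     |        T         |            T             |             F             |             T              |     T     | T
The formula is true on 1 of the 4 rows.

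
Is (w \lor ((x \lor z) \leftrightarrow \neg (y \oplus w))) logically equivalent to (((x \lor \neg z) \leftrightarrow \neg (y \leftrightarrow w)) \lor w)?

not equivalent

x | y | z | w || φ | ψ
T | T | T | T || T | T
T | T | T | F || F | T
T | T | F | T || T | T
T | T | F | F || F | T
T | F | T | T || T | T
T | F | T | F || T | F
T | F | F | T || T | T
T | F | F | F || T | F
F | T | T | T || T | T
F | T | T | F || F | F
F | T | F | T || T | T
F | T | F | F || T | T
F | F | T | T || T | T
F | F | T | F || T | T
F | F | F | T || T | T
F | F | F | F || F | F
The columns differ at x=T, y=T, z=T, w=F (φ=F, ψ=T), so they are not equivalent.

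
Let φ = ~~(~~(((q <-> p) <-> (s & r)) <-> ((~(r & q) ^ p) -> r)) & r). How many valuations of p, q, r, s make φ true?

4

p | q | r | s || φ
T | T | T | T || T
T | T | T | F || F
T | T | F | T || F
T | T | F | F || F
T | F | T | T || F
T | F | T | F || T
T | F | F | T || F
T | F | F | F || F
F | T | T | T || F
F | T | T | F || T
F | T | F | T || F
F | T | F | F || F
F | F | T | T || T
F | F | T | F || F
F | F | F | T || F
F | F | F | F || F
The formula is true on 4 of the 16 rows.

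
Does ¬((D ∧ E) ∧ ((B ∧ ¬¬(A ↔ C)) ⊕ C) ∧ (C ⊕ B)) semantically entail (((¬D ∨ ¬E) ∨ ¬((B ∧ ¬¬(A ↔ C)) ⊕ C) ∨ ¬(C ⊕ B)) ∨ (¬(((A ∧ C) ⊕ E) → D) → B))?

yes

A  B  C  D  E  |  φ  ψ
1  1  1  1  1  |  1  1
1  1  1  1  0  |  1  1
1  1  1  0  1  |  1  1
1  1  1  0  0  |  1  1
1  1  0  1  1  |  1  1
1  1  0  1  0  |  1  1
1  1  0  0  1  |  1  1
1  1  0  0  0  |  1  1
1  0  1  1  1  |  0  1
1  0  1  1  0  |  1  1
1  0  1  0  1  |  1  1
1  0  1  0  0  |  1  1
1  0  0  1  1  |  1  1
1  0  0  1  0  |  1  1
1  0  0  0  1  |  1  1
1  0  0  0  0  |  1  1
0  1  1  1  1  |  1  1
0  1  1  1  0  |  1  1
0  1  1  0  1  |  1  1
0  1  1  0  0  |  1  1
0  1  0  1  1  |  0  1
0  1  0  1  0  |  1  1
0  1  0  0  1  |  1  1
0  1  0  0  0  |  1  1
0  0  1  1  1  |  0  1
0  0  1  1  0  |  1  1
0  0  1  0  1  |  1  1
0  0  1  0  0  |  1  1
0  0  0  1  1  |  1  1
0  0  0  1  0  |  1  1
0  0  0  0  1  |  1  1
0  0  0  0  0  |  1  1
In every row where φ is true, ψ is also true, so φ ⊨ ψ.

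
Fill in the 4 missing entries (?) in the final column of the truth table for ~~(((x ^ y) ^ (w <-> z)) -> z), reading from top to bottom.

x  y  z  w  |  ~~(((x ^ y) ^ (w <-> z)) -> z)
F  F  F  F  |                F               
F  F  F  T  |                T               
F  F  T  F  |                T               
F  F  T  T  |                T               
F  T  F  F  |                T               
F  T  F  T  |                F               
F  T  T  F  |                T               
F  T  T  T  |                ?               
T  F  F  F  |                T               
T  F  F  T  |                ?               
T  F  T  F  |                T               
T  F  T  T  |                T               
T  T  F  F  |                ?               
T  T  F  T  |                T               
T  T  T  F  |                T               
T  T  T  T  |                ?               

T, F, F, T

Row x=F, y=T, z=T, w=T: (((x ^ y) ^ (w <-> z)) -> z) = T, ~(((x ^ y) ^ (w <-> z)) -> z) = F, so ~~(((x ^ y) ^ (w <-> z)) -> z) = T.
Row x=T, y=F, z=F, w=T: (((x ^ y) ^ (w <-> z)) -> z) = F, ~(((x ^ y) ^ (w <-> z)) -> z) = T, so ~~(((x ^ y) ^ (w <-> z)) -> z) = F.
Row x=T, y=T, z=F, w=F: (((x ^ y) ^ (w <-> z)) -> z) = F, ~(((x ^ y) ^ (w <-> z)) -> z) = T, so ~~(((x ^ y) ^ (w <-> z)) -> z) = F.
Row x=T, y=T, z=T, w=T: (((x ^ y) ^ (w <-> z)) -> z) = T, ~(((x ^ y) ^ (w <-> z)) -> z) = F, so ~~(((x ^ y) ^ (w <-> z)) -> z) = T.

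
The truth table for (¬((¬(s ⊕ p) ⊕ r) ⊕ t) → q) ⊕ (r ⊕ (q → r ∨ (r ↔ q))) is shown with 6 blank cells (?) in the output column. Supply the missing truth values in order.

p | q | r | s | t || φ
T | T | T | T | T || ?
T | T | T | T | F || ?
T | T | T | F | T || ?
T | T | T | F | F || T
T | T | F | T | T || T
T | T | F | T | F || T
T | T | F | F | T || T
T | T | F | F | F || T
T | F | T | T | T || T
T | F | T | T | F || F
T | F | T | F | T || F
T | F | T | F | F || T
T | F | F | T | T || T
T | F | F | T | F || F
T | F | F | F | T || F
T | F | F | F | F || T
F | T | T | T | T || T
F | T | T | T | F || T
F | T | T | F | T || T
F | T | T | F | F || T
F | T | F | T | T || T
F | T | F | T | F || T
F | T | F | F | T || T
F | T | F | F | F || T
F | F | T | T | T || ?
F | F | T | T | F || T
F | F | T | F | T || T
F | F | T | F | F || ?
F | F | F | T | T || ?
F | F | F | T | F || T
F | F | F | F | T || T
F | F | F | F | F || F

Row p=T, q=T, r=T, s=T, t=T: (¬((¬(s ⊕ p) ⊕ r) ⊕ t) → q) = T, (r ⊕ (q → r ∨ (r ↔ q))) = F, so the formula = T.
Row p=T, q=T, r=T, s=T, t=F: (¬((¬(s ⊕ p) ⊕ r) ⊕ t) → q) = T, (r ⊕ (q → r ∨ (r ↔ q))) = F, so the formula = T.
Row p=T, q=T, r=T, s=F, t=T: (¬((¬(s ⊕ p) ⊕ r) ⊕ t) → q) = T, (r ⊕ (q → r ∨ (r ↔ q))) = F, so the formula = T.
Row p=F, q=F, r=T, s=T, t=T: (¬((¬(s ⊕ p) ⊕ r) ⊕ t) → q) = F, (r ⊕ (q → r ∨ (r ↔ q))) = F, so the formula = F.
Row p=F, q=F, r=T, s=F, t=F: (¬((¬(s ⊕ p) ⊕ r) ⊕ t) → q) = F, (r ⊕ (q → r ∨ (r ↔ q))) = F, so the formula = F.
Row p=F, q=F, r=F, s=T, t=T: (¬((¬(s ⊕ p) ⊕ r) ⊕ t) → q) = T, (r ⊕ (q → r ∨ (r ↔ q))) = T, so the formula = F.

T, T, T, F, F, F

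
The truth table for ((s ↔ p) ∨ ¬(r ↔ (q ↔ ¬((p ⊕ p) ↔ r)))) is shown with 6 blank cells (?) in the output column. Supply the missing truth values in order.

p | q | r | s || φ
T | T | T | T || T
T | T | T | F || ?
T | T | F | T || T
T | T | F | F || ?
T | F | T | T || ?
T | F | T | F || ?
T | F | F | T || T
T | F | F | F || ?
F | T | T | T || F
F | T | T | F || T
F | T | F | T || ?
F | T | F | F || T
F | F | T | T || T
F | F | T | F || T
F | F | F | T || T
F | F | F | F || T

Row p=T, q=T, r=T, s=F: (s ↔ p) = F, ¬(r ↔ (q ↔ ¬((p ⊕ p) ↔ r))) = F, so the formula = F.
Row p=T, q=T, r=F, s=F: (s ↔ p) = F, ¬(r ↔ (q ↔ ¬((p ⊕ p) ↔ r))) = F, so the formula = F.
Row p=T, q=F, r=T, s=T: (s ↔ p) = T, ¬(r ↔ (q ↔ ¬((p ⊕ p) ↔ r))) = T, so the formula = T.
Row p=T, q=F, r=T, s=F: (s ↔ p) = F, ¬(r ↔ (q ↔ ¬((p ⊕ p) ↔ r))) = T, so the formula = T.
Row p=T, q=F, r=F, s=F: (s ↔ p) = F, ¬(r ↔ (q ↔ ¬((p ⊕ p) ↔ r))) = T, so the formula = T.
Row p=F, q=T, r=F, s=T: (s ↔ p) = F, ¬(r ↔ (q ↔ ¬((p ⊕ p) ↔ r))) = F, so the formula = F.

F, F, T, T, T, F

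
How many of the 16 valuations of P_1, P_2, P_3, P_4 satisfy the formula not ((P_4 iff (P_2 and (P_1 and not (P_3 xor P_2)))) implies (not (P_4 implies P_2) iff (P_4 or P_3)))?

4

P_1 | P_2 | P_3 | P_4 || (P_3 xor P_2) | not (P_3 xor P_2) | (P_1 and not (P_3 xor P_2)) | (P_4 implies P_2) | not (P_4 implies P_2) | (P_4 or P_3) | φ
 F  |  F  |  F  |  F  ||       F       |         T         |              F              |         T         |           F           |      F       | F
 F  |  F  |  F  |  T  ||       F       |         T         |              F              |         F         |           T           |      T       | F
 F  |  F  |  T  |  F  ||       T       |         F         |              F              |         T         |           F           |      T       | T
 F  |  F  |  T  |  T  ||       T       |         F         |              F              |         F         |           T           |      T       | F
 F  |  T  |  F  |  F  ||       T       |         F         |              F              |         T         |           F           |      F       | F
 F  |  T  |  F  |  T  ||       T       |         F         |              F              |         T         |           F           |      T       | F
 F  |  T  |  T  |  F  ||       F       |         T         |              F              |         T         |           F           |      T       | T
 F  |  T  |  T  |  T  ||       F       |         T         |              F              |         T         |           F           |      T       | F
 T  |  F  |  F  |  F  ||       F       |         T         |              T              |         T         |           F           |      F       | F
 T  |  F  |  F  |  T  ||       F       |         T         |              T              |         F         |           T           |      T       | F
 T  |  F  |  T  |  F  ||       T       |         F         |              F              |         T         |           F           |      T       | T
 T  |  F  |  T  |  T  ||       T       |         F         |              F              |         F         |           T           |      T       | F
 T  |  T  |  F  |  F  ||       T       |         F         |              F              |         T         |           F           |      F       | F
 T  |  T  |  F  |  T  ||       T       |         F         |              F              |         T         |           F           |      T       | F
 T  |  T  |  T  |  F  ||       F       |         T         |              T              |         T         |           F           |      T       | F
 T  |  T  |  T  |  T  ||       F       |         T         |              T              |         T         |           F           |      T       | T
The formula is true on 4 of the 16 rows.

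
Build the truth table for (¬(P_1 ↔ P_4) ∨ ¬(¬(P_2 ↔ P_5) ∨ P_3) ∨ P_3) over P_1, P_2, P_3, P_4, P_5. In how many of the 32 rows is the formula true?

28

P_1  P_2  P_3  P_4  P_5  |  φ
 1    1    1    1    1   |  1
 1    1    1    1    0   |  1
 1    1    1    0    1   |  1
 1    1    1    0    0   |  1
 1    1    0    1    1   |  1
 1    1    0    1    0   |  0
 1    1    0    0    1   |  1
 1    1    0    0    0   |  1
 1    0    1    1    1   |  1
 1    0    1    1    0   |  1
 1    0    1    0    1   |  1
 1    0    1    0    0   |  1
 1    0    0    1    1   |  0
 1    0    0    1    0   |  1
 1    0    0    0    1   |  1
 1    0    0    0    0   |  1
 0    1    1    1    1   |  1
 0    1    1    1    0   |  1
 0    1    1    0    1   |  1
 0    1    1    0    0   |  1
 0    1    0    1    1   |  1
 0    1    0    1    0   |  1
 0    1    0    0    1   |  1
 0    1    0    0    0   |  0
 0    0    1    1    1   |  1
 0    0    1    1    0   |  1
 0    0    1    0    1   |  1
 0    0    1    0    0   |  1
 0    0    0    1    1   |  1
 0    0    0    1    0   |  1
 0    0    0    0    1   |  0
 0    0    0    0    0   |  1
The formula is true on 28 of the 32 rows.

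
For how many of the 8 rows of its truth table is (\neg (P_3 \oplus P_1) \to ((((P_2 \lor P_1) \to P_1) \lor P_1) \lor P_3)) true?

P_1 | P_2 | P_3 || (P_3 \oplus P_1) | \neg (P_3 \oplus P_1) | (P_2 \lor P_1) | ((P_2 \lor P_1) \to P_1) | φ
 0  |  0  |  0  ||        0         |           1           |       0        |            1             | 1
 0  |  0  |  1  ||        1         |           0           |       0        |            1             | 1
 0  |  1  |  0  ||        0         |           1           |       1        |            0             | 0
 0  |  1  |  1  ||        1         |           0           |       1        |            0             | 1
 1  |  0  |  0  ||        1         |           0           |       1        |            1             | 1
 1  |  0  |  1  ||        0         |           1           |       1        |            1             | 1
 1  |  1  |  0  ||        1         |           0           |       1        |            1             | 1
 1  |  1  |  1  ||        0         |           1           |       1        |            1             | 1
The formula is true on 7 of the 8 rows.

7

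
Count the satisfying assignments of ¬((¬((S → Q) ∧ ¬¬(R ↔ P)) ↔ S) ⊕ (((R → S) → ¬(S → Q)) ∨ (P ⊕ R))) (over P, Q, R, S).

10

  P   |   Q   |   R   |   S   | (S → Q) | (R ↔ P) | ¬(R ↔ P) | ¬¬(R ↔ P) | ((S → Q) ∧ ¬¬(R ↔ P)) | ¬((S → Q) ∧ ¬¬(R ↔ P)) | (¬((S → Q) ∧ ¬¬(R ↔ P)) ↔ S) | (R → S) | ¬(S → Q) | ((R → S) → ¬(S → Q)) | (P ⊕ R) |   φ  
----- | ----- | ----- | ----- | ------- | ------- | -------- | --------- | --------------------- | ---------------------- | ---------------------------- | ------- | -------- | -------------------- | ------- | -----
 True |  True |  True |  True |   True  |   True  |  False   |    True   |          True         |         False          |            False             |   True  |  False   |        False         |  False  |  True
 True |  True |  True | False |   True  |   True  |  False   |    True   |          True         |         False          |             True             |  False  |  False   |         True         |  False  |  True
 True |  True | False |  True |   True  |  False  |   True   |   False   |         False         |          True          |             True             |   True  |  False   |        False         |   True  |  True
 True |  True | False | False |   True  |  False  |   True   |   False   |         False         |          True          |            False             |   True  |  False   |        False         |   True  | False
 True | False |  True |  True |  False  |   True  |  False   |    True   |         False         |          True          |             True             |   True  |   True   |         True         |  False  |  True
 True | False |  True | False |   True  |   True  |  False   |    True   |          True         |         False          |             True             |  False  |  False   |         True         |  False  |  True
 True | False | False |  True |  False  |  False  |   True   |   False   |         False         |          True          |             True             |   True  |   True   |         True         |   True  |  True
 True | False | False | False |   True  |  False  |   True   |   False   |         False         |          True          |            False             |   True  |  False   |        False         |   True  | False
False |  True |  True |  True |   True  |  False  |   True   |   False   |         False         |          True          |             True             |   True  |  False   |        False         |   True  |  True
False |  True |  True | False |   True  |  False  |   True   |   False   |         False         |          True          |            False             |  False  |  False   |         True         |   True  | False
False |  True | False |  True |   True  |   True  |  False   |    True   |          True         |         False          |            False             |   True  |  False   |        False         |  False  |  True
False |  True | False | False |   True  |   True  |  False   |    True   |          True         |         False          |             True             |   True  |  False   |        False         |  False  | False
False | False |  True |  True |  False  |  False  |   True   |   False   |         False         |          True          |             True             |   True  |   True   |         True         |   True  |  True
False | False |  True | False |   True  |  False  |   True   |   False   |         False         |          True          |            False             |  False  |  False   |         True         |   True  | False
False | False | False |  True |  False  |   True  |  False   |    True   |         False         |          True          |             True             |   True  |   True   |         True         |  False  |  True
False | False | False | False |   True  |   True  |  False   |    True   |          True         |         False          |             True             |   True  |  False   |        False         |  False  | False
The formula is true on 10 of the 16 rows.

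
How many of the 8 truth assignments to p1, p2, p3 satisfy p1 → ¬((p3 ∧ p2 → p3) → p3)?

6

p1 | p2 | p3 || (p3 ∧ p2) | ((p3 ∧ p2) → p3) | (((p3 ∧ p2) → p3) → p3) | ¬(((p3 ∧ p2) → p3) → p3) | (p1 → ¬(((p3 ∧ p2) → p3) → p3))
T  | T  | T  ||     T     |        T         |            T            |            F             |                F               
T  | T  | F  ||     F     |        T         |            F            |            T             |                T               
T  | F  | T  ||     F     |        T         |            T            |            F             |                F               
T  | F  | F  ||     F     |        T         |            F            |            T             |                T               
F  | T  | T  ||     T     |        T         |            T            |            F             |                T               
F  | T  | F  ||     F     |        T         |            F            |            T             |                T               
F  | F  | T  ||     F     |        T         |            T            |            F             |                T               
F  | F  | F  ||     F     |        T         |            F            |            T             |                T               
The formula is true on 6 of the 8 rows.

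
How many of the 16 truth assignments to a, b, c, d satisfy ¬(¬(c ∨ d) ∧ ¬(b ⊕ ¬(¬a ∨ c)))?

a  b  c  d  |  (c ∨ d)  ¬(c ∨ d)  ¬a  (¬a ∨ c)  ¬(¬a ∨ c)  (b ⊕ ¬(¬a ∨ c))  ¬(b ⊕ ¬(¬a ∨ c))  ¬(¬(c ∨ d) ∧ ¬(b ⊕ ¬(¬a ∨ c)))
F  F  F  F  |     F        T      T      T          F             F                T                        F               
F  F  F  T  |     T        F      T      T          F             F                T                        T               
F  F  T  F  |     T        F      T      T          F             F                T                        T               
F  F  T  T  |     T        F      T      T          F             F                T                        T               
F  T  F  F  |     F        T      T      T          F             T                F                        T               
F  T  F  T  |     T        F      T      T          F             T                F                        T               
F  T  T  F  |     T        F      T      T          F             T                F                        T               
F  T  T  T  |     T        F      T      T          F             T                F                        T               
T  F  F  F  |     F        T      F      F          T             T                F                        T               
T  F  F  T  |     T        F      F      F          T             T                F                        T               
T  F  T  F  |     T        F      F      T          F             F                T                        T               
T  F  T  T  |     T        F      F      T          F             F                T                        T               
T  T  F  F  |     F        T      F      F          T             F                T                        F               
T  T  F  T  |     T        F      F      F          T             F                T                        T               
T  T  T  F  |     T        F      F      T          F             T                F                        T               
T  T  T  T  |     T        F      F      T          F             T                F                        T               
The formula is true on 14 of the 16 rows.

14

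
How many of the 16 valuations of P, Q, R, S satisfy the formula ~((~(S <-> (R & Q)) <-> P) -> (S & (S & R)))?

  P   |   Q   |   R   |   S   || (R & Q) | (S <-> (R & Q)) | ~(S <-> (R & Q)) | (~(S <-> (R & Q)) <-> P) | (S & R) | (S & (S & R)) |   φ  
 True |  True |  True |  True ||   True  |       True      |      False       |          False           |   True  |      True     | False
 True |  True |  True | False ||   True  |      False      |       True       |           True           |  False  |     False     |  True
 True |  True | False |  True ||  False  |      False      |       True       |           True           |  False  |     False     |  True
 True |  True | False | False ||  False  |       True      |      False       |          False           |  False  |     False     | False
 True | False |  True |  True ||  False  |      False      |       True       |           True           |   True  |      True     | False
 True | False |  True | False ||  False  |       True      |      False       |          False           |  False  |     False     | False
 True | False | False |  True ||  False  |      False      |       True       |           True           |  False  |     False     |  True
 True | False | False | False ||  False  |       True      |      False       |          False           |  False  |     False     | False
False |  True |  True |  True ||   True  |       True      |      False       |           True           |   True  |      True     | False
False |  True |  True | False ||   True  |      False      |       True       |          False           |  False  |     False     | False
False |  True | False |  True ||  False  |      False      |       True       |          False           |  False  |     False     | False
False |  True | False | False ||  False  |       True      |      False       |           True           |  False  |     False     |  True
False | False |  True |  True ||  False  |      False      |       True       |          False           |   True  |      True     | False
False | False |  True | False ||  False  |       True      |      False       |           True           |  False  |     False     |  True
False | False | False |  True ||  False  |      False      |       True       |          False           |  False  |     False     | False
False | False | False | False ||  False  |       True      |      False       |           True           |  False  |     False     |  True
The formula is true on 6 of the 16 rows.

6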